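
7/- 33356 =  - 1 + 33349/33356 =- 0.00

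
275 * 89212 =24533300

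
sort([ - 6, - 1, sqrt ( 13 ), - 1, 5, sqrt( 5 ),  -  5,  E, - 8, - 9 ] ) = [ - 9,-8, - 6, - 5,-1, - 1,sqrt ( 5), E , sqrt( 13),5] 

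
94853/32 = 2964 + 5/32 = 2964.16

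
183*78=14274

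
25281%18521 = 6760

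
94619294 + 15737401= 110356695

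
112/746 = 56/373 = 0.15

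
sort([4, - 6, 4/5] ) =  [- 6 , 4/5,4] 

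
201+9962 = 10163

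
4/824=1/206  =  0.00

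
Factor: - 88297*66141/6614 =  - 5840051877/6614 =- 2^(-1)*3^2*11^1*23^1*349^1*3307^( - 1)*7349^1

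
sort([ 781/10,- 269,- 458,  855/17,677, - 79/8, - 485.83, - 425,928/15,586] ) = [ - 485.83,- 458, - 425,-269,  -  79/8, 855/17 , 928/15 , 781/10, 586,677]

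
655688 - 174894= 480794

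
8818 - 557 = 8261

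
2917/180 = 2917/180 = 16.21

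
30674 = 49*626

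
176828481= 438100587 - 261272106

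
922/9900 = 461/4950 = 0.09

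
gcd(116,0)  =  116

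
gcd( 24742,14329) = 89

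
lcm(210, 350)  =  1050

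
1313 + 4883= 6196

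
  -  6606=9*(-734 ) 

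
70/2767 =70/2767 = 0.03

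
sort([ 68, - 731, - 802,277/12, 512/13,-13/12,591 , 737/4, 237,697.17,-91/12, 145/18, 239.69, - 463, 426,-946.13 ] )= [ - 946.13, - 802, - 731,-463, - 91/12,-13/12,145/18 , 277/12, 512/13, 68,737/4, 237,239.69, 426, 591, 697.17 ] 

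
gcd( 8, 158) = 2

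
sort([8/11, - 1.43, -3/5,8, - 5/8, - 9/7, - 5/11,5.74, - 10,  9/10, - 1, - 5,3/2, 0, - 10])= [ - 10, - 10, - 5, - 1.43, - 9/7, - 1, - 5/8,-3/5, - 5/11,0,8/11,9/10  ,  3/2, 5.74,  8]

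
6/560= 3/280 = 0.01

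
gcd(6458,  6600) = 2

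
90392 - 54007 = 36385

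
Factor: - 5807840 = -2^5 *5^1*36299^1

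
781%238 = 67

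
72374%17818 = 1102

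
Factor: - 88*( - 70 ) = 6160 = 2^4*5^1 * 7^1 * 11^1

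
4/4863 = 4/4863 = 0.00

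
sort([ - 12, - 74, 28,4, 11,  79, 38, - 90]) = [-90,-74, - 12, 4, 11 , 28,38, 79 ] 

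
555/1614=185/538=0.34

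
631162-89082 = 542080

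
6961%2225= 286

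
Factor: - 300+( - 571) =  - 13^1 * 67^1 = - 871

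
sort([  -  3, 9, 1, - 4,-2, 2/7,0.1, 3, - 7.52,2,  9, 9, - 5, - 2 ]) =[ - 7.52, - 5, - 4,-3,-2, - 2, 0.1, 2/7, 1, 2, 3,9,  9,9 ]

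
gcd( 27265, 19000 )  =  95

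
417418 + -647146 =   -  229728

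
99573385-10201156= 89372229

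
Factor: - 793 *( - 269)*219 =3^1*13^1*61^1*73^1*269^1 = 46716423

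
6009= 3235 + 2774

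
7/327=7/327 = 0.02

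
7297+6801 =14098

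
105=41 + 64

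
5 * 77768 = 388840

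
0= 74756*0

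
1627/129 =1627/129 = 12.61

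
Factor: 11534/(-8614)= - 79/59  =  - 59^( - 1)*79^1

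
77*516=39732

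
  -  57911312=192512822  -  250424134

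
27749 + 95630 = 123379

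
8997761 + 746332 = 9744093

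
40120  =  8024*5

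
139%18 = 13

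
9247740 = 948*9755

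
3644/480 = 911/120 = 7.59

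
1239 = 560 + 679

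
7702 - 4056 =3646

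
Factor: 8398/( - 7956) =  -19/18 = - 2^( - 1) * 3^( - 2)*19^1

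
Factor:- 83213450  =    -  2^1*5^2 * 773^1*2153^1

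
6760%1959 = 883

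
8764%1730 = 114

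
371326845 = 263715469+107611376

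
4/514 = 2/257 =0.01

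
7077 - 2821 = 4256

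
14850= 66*225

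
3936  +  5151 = 9087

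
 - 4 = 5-9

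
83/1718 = 83/1718 = 0.05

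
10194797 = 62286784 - 52091987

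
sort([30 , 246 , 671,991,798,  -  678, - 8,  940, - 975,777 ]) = [ - 975,- 678 , - 8,30,  246,  671, 777,798,940,991]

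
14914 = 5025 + 9889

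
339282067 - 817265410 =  - 477983343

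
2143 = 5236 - 3093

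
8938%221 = 98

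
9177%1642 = 967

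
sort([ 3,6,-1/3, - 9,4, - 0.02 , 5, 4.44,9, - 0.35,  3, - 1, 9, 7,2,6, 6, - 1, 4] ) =[ - 9,-1, - 1, - 0.35,-1/3, - 0.02,2, 3,3, 4, 4, 4.44,5,  6,6,  6,7,  9,9]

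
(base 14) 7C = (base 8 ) 156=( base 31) 3H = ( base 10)110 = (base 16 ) 6E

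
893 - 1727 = - 834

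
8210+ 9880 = 18090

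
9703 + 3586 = 13289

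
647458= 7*92494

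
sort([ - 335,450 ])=[- 335,450]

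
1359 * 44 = 59796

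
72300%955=675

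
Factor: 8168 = 2^3*1021^1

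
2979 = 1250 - -1729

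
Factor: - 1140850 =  - 2^1*5^2*22817^1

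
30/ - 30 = - 1/1 = -  1.00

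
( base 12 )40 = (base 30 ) 1i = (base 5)143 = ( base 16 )30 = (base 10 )48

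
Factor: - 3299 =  - 3299^1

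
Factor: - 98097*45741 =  - 4487054877 = - 3^2*19^1*79^1*193^1*1721^1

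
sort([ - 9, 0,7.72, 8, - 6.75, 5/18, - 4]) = [ - 9, - 6.75,-4,0,5/18,7.72,8]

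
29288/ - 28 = -1046 + 0/1= -1046.00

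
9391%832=239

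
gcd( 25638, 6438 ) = 6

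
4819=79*61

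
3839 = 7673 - 3834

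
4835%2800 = 2035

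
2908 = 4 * 727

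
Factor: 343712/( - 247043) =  - 2^5 * 23^( - 1) = - 32/23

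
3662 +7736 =11398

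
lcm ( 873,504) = 48888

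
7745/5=1549=1549.00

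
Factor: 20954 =2^1*10477^1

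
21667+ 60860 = 82527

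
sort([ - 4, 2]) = [-4,2 ] 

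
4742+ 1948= 6690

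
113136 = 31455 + 81681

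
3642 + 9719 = 13361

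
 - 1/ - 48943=1/48943 = 0.00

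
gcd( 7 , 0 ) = 7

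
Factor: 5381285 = 5^1*7^1*13^1*11827^1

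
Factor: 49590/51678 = 95/99 = 3^( - 2 )*5^1*11^( - 1 )*19^1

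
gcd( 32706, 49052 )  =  2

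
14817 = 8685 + 6132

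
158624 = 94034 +64590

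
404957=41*9877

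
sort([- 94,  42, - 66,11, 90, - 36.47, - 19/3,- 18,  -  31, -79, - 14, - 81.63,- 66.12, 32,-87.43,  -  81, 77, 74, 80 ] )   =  [ - 94, - 87.43, - 81.63, - 81,- 79 , - 66.12, - 66,  -  36.47, - 31, - 18, - 14, - 19/3,11, 32, 42, 74, 77 , 80,90]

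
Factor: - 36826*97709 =-3598231634  =  - 2^1*199^1*491^1*18413^1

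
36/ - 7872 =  - 3/656 = - 0.00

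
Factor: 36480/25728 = 5^1*19^1 * 67^ ( - 1 )  =  95/67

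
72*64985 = 4678920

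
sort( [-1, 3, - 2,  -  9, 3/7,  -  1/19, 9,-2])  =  [ - 9,-2, - 2, -1, -1/19, 3/7,3, 9 ] 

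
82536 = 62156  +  20380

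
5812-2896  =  2916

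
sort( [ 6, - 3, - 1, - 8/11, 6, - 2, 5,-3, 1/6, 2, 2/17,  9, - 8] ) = [ - 8, - 3,-3, - 2,- 1, -8/11,2/17,1/6, 2, 5,6, 6,9]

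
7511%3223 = 1065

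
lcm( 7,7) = 7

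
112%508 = 112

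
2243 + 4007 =6250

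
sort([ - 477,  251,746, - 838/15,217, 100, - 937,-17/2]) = [ - 937, - 477, - 838/15, - 17/2,100, 217,251, 746]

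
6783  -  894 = 5889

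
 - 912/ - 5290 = 456/2645 = 0.17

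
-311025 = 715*( - 435)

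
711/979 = 711/979 = 0.73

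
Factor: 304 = 2^4*19^1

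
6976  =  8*872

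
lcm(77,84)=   924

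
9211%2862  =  625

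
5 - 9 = -4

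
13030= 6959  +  6071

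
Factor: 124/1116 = 3^ ( - 2 ) = 1/9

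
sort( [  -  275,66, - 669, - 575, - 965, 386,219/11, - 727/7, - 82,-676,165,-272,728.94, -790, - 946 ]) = [ - 965,- 946, - 790,-676,-669, - 575,- 275, - 272,  -  727/7, - 82, 219/11,66,165  ,  386 , 728.94] 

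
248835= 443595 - 194760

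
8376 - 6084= 2292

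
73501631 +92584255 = 166085886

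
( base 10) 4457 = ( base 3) 20010002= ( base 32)4b9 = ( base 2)1000101101001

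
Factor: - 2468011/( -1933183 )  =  352573/276169  =  13^1*37^1*277^( - 1)*733^1*997^(-1) 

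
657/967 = 657/967=   0.68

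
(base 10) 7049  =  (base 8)15611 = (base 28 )8RL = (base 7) 26360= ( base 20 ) hc9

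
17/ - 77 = - 17/77=-  0.22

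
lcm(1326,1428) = 18564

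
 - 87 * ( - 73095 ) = 6359265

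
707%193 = 128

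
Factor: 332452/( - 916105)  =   - 2^2*5^(-1 )*17^1*  53^( -1)*3457^( - 1)*4889^1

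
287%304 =287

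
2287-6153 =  - 3866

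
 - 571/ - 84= 571/84 = 6.80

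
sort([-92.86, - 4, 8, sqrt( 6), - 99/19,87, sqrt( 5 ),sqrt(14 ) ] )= [ - 92.86, - 99/19, - 4, sqrt( 5 ),sqrt( 6 ),sqrt( 14 ), 8,  87]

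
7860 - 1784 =6076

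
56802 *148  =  8406696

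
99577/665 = 149 + 492/665 = 149.74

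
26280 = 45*584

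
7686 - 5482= 2204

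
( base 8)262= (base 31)5n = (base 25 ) 73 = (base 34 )58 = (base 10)178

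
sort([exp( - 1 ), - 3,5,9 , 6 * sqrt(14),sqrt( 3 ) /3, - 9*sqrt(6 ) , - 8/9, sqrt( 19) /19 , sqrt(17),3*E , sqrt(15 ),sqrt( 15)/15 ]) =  [ - 9*sqrt (6), -3,- 8/9,  sqrt( 19)/19, sqrt( 15)/15,exp( - 1 ), sqrt( 3 ) /3,  sqrt( 15 ),sqrt( 17 ) , 5,3*E, 9, 6*sqrt(14) ] 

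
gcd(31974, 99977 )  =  1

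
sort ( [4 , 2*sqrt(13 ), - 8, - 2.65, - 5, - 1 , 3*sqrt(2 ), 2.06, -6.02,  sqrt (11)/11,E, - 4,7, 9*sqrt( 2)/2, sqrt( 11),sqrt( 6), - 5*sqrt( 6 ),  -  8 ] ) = [ - 5 * sqrt( 6), - 8,  -  8, - 6.02, - 5 ,- 4 ,-2.65, - 1, sqrt (11)/11, 2.06,sqrt(6),  E,sqrt( 11), 4,  3*sqrt(2 ),  9 * sqrt ( 2 ) /2,  7, 2*sqrt( 13)]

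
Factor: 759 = 3^1 * 11^1*23^1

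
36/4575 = 12/1525 = 0.01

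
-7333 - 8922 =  -16255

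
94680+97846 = 192526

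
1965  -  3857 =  - 1892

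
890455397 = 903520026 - 13064629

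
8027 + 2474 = 10501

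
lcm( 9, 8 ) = 72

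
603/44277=201/14759=0.01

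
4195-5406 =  - 1211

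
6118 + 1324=7442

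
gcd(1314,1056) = 6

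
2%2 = 0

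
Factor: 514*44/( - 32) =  - 2^(  -  2 )*11^1*257^1 = - 2827/4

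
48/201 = 16/67  =  0.24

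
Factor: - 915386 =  - 2^1*347^1*1319^1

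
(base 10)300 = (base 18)gc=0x12c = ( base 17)10b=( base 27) b3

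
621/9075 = 207/3025=0.07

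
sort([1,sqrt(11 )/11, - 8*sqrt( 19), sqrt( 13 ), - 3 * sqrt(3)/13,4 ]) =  [  -  8 * sqrt ( 19 ), - 3 * sqrt(3)/13 , sqrt( 11)/11,1,sqrt (13),4] 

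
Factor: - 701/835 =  - 5^( - 1)*167^(-1)*701^1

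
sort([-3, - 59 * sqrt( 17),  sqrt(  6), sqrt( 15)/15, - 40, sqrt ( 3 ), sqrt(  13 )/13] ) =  [ - 59*sqrt( 17), - 40, - 3,sqrt( 15 ) /15, sqrt( 13)/13,  sqrt(3), sqrt(6)]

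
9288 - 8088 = 1200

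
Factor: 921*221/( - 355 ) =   -  203541/355 = - 3^1*5^(-1)*13^1 * 17^1*71^( - 1)*307^1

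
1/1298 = 1/1298 = 0.00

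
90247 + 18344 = 108591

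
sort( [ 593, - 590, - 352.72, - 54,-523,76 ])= [- 590,-523, -352.72, - 54, 76,593 ]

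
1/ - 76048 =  - 1/76048 = - 0.00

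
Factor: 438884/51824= 2^ ( - 2)*41^( - 1 ) *79^ ( - 1 ) * 109721^1=109721/12956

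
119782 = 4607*26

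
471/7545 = 157/2515 = 0.06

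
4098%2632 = 1466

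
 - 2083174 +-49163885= - 51247059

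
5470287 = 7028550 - 1558263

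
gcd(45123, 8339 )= 1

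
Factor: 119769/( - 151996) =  - 249/316 = - 2^(- 2 )*3^1*79^(-1 )* 83^1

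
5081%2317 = 447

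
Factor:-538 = - 2^1*269^1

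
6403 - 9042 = -2639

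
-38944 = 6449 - 45393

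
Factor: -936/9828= - 2/21 = - 2^1*3^ (-1)*7^( - 1)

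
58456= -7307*( - 8)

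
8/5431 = 8/5431 = 0.00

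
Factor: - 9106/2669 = - 2^1*17^( - 1 )*29^1 =- 58/17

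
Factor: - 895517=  - 7^1*127931^1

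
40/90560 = 1/2264 = 0.00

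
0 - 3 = -3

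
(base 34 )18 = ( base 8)52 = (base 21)20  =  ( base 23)1J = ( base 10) 42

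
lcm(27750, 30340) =2275500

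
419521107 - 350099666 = 69421441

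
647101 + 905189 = 1552290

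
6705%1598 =313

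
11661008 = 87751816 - 76090808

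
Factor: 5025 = 3^1*5^2*67^1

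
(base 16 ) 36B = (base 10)875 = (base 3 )1012102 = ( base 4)31223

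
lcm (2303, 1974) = 13818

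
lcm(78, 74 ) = 2886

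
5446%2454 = 538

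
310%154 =2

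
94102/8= 11762+3/4  =  11762.75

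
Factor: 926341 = 13^1*71257^1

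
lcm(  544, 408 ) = 1632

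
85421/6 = 85421/6 = 14236.83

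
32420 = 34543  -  2123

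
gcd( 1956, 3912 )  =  1956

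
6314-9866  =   - 3552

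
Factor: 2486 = 2^1*11^1*113^1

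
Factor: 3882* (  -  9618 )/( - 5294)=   2^1*3^2*7^1*229^1*647^1*2647^( -1) = 18668538/2647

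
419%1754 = 419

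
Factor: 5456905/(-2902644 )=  - 2^( - 2) * 3^ ( - 2)*5^1*80629^( - 1 )*1091381^1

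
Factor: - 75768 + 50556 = -25212 = - 2^2 * 3^1*11^1*191^1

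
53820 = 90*598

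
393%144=105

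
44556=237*188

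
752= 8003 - 7251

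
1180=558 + 622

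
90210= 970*93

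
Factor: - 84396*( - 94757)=2^2 * 3^1 * 13^2*37^1*197^1*541^1 =7997111772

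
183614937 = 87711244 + 95903693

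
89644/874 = 44822/437 = 102.57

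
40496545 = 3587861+36908684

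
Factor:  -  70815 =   -  3^1*5^1*4721^1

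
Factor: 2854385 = 5^1*17^1*33581^1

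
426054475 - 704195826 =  - 278141351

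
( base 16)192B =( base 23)C43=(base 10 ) 6443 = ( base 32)69b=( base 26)9dl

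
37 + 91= 128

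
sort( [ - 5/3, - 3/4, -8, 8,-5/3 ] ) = [ - 8 ,-5/3,-5/3,-3/4, 8 ] 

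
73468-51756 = 21712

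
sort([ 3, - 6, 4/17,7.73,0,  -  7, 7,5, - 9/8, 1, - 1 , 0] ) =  [ - 7, - 6, - 9/8, - 1 , 0, 0, 4/17,1,3, 5, 7,7.73]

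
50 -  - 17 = 67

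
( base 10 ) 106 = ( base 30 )3g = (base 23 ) 4E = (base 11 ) 97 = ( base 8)152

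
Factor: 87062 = 2^1*101^1*431^1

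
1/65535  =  1/65535  =  0.00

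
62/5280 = 31/2640 = 0.01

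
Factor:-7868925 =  - 3^2 * 5^2*41^1*  853^1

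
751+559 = 1310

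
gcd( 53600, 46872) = 8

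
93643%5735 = 1883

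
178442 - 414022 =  - 235580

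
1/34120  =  1/34120 = 0.00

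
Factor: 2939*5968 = 2^4 * 373^1*2939^1 = 17539952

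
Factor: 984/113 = 2^3*3^1*41^1 * 113^( -1)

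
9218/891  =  838/81  =  10.35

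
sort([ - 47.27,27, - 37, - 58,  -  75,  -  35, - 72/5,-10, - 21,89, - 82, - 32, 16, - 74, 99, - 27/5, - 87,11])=[-87, - 82 ,-75, - 74, - 58, -47.27, - 37,-35, - 32, - 21, - 72/5, - 10, - 27/5,  11,16,27,89,99]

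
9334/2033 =4 + 1202/2033= 4.59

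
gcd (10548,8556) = 12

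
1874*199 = 372926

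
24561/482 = 24561/482 = 50.96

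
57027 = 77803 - 20776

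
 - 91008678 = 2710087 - 93718765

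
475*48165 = 22878375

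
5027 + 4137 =9164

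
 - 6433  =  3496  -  9929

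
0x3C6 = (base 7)2550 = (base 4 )33012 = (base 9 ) 1283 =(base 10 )966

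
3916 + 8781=12697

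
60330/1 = 60330 =60330.00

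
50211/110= 456+51/110 = 456.46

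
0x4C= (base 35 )26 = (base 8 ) 114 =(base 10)76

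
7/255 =7/255 = 0.03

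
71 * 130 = 9230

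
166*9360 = 1553760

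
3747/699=5+84/233 = 5.36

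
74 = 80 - 6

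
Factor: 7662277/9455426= 2^(  -  1) * 7^3  *  19^( - 1 ) * 89^1*251^1 * 248827^ ( - 1 )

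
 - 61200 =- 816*75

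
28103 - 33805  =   - 5702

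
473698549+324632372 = 798330921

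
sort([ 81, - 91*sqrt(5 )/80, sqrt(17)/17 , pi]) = [ -91* sqrt( 5)/80 , sqrt ( 17 )/17, pi, 81 ]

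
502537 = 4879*103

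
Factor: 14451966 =2^1*3^3*267629^1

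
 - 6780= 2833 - 9613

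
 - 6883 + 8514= 1631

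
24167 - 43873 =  - 19706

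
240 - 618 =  - 378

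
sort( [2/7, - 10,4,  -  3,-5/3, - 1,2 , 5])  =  [-10,  -  3, - 5/3, - 1,2/7,2,4,5 ]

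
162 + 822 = 984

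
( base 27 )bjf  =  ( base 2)10000101100011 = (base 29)a4l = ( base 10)8547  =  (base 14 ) 3187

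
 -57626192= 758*(-76024) 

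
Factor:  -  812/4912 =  - 2^(-2)*7^1*29^1 * 307^ ( - 1) = - 203/1228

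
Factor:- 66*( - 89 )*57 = 334818 = 2^1* 3^2  *11^1*19^1 *89^1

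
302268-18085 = 284183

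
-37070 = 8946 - 46016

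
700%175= 0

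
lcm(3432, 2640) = 34320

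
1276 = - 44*( - 29)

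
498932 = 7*71276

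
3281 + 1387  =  4668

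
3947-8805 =-4858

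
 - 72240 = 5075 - 77315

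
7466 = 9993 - 2527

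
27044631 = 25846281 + 1198350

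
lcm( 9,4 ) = 36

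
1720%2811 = 1720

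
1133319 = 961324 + 171995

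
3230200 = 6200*521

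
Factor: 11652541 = 1321^1*8821^1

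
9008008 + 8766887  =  17774895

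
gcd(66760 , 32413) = 1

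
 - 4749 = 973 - 5722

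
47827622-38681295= 9146327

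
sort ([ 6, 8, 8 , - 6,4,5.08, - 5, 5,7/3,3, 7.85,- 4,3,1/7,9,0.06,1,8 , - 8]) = [ - 8 ,-6, - 5, - 4,0.06,1/7,1, 7/3, 3,3,4,5,5.08,6,  7.85, 8, 8,8, 9]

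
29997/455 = 65 + 422/455 = 65.93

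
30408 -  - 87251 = 117659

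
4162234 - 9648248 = - 5486014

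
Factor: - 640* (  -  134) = 2^8*5^1*67^1 = 85760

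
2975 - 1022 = 1953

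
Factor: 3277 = 29^1*113^1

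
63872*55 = 3512960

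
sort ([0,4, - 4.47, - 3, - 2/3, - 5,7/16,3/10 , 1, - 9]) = [-9, - 5, - 4.47, - 3 , -2/3,0, 3/10,7/16, 1,4 ] 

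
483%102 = 75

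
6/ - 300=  - 1/50 = - 0.02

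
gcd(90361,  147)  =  1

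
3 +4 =7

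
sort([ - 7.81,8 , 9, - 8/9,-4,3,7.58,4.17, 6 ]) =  [- 7.81, - 4,-8/9,3,4.17,  6,  7.58,8,9] 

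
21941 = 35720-13779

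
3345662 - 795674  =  2549988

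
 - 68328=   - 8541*8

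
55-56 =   -  1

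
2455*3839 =9424745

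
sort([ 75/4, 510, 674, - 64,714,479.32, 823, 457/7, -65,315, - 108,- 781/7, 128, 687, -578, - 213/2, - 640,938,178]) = [ - 640,  -  578, - 781/7, - 108, -213/2, - 65 ,  -  64, 75/4,457/7,128, 178,315, 479.32,  510,  674, 687,714,823,938] 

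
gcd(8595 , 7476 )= 3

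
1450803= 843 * 1721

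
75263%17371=5779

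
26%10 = 6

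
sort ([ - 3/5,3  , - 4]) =[ - 4, - 3/5, 3 ] 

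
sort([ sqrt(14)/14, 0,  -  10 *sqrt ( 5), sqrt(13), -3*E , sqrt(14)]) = [- 10*sqrt(5)  ,-3*E, 0, sqrt (14) /14,sqrt(13), sqrt (14)]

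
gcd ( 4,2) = 2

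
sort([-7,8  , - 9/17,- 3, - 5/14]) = [-7, - 3, - 9/17 , - 5/14, 8 ]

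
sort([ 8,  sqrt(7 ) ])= [sqrt(7),8]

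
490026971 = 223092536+266934435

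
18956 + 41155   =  60111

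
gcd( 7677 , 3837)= 3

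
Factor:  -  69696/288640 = -2^( - 1)*3^2*5^ ( - 1 )*11^1 * 41^( - 1 ) = - 99/410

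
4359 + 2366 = 6725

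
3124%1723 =1401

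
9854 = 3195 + 6659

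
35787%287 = 199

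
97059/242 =401 + 17/242 = 401.07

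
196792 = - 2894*( - 68)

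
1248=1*1248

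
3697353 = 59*62667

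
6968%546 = 416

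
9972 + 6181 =16153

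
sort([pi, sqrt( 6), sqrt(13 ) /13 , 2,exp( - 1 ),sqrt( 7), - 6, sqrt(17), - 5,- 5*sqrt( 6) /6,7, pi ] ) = [-6, - 5, - 5*sqrt( 6 ) /6,sqrt (13) /13,exp ( - 1),  2 , sqrt( 6),sqrt( 7),pi, pi, sqrt(17),7 ] 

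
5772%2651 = 470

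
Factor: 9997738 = 2^1*4998869^1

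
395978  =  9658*41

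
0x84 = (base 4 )2010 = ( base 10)132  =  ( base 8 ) 204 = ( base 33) 40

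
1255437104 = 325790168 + 929646936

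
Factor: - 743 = - 743^1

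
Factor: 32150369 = 43^1*179^1 * 4177^1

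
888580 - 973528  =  - 84948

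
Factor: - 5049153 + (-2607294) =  - 7656447 = - 3^1*23^1*37^1*2999^1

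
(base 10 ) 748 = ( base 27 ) 10j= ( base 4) 23230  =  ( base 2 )1011101100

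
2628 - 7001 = - 4373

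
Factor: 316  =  2^2*79^1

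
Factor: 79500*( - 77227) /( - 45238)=2^1*3^1*5^3*29^1*53^1*2663^1*22619^ ( - 1)= 3069773250/22619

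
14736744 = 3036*4854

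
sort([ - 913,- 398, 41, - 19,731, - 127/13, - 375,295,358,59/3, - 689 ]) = [ - 913, - 689, - 398, - 375, - 19,-127/13, 59/3,  41 , 295,358,731]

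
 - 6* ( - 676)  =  4056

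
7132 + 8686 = 15818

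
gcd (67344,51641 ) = 1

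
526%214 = 98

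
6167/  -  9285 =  - 6167/9285 =- 0.66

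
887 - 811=76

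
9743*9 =87687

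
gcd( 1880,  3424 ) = 8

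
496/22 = 22 + 6/11 = 22.55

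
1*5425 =5425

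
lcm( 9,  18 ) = 18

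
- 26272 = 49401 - 75673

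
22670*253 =5735510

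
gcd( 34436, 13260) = 4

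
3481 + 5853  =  9334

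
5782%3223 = 2559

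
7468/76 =1867/19 = 98.26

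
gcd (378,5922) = 126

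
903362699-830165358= 73197341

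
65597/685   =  65597/685= 95.76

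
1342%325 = 42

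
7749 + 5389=13138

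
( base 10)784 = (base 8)1420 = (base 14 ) 400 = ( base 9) 1061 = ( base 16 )310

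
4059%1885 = 289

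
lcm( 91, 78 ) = 546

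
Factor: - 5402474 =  - 2^1*7^1*11^1*35081^1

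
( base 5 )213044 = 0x1c6a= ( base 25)BFO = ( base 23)dh6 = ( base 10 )7274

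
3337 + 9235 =12572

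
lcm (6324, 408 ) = 12648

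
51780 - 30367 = 21413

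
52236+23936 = 76172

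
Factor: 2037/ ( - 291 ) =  - 7 =- 7^1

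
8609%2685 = 554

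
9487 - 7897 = 1590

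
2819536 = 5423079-2603543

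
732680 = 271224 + 461456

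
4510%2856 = 1654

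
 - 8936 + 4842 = -4094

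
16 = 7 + 9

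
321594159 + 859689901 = 1181284060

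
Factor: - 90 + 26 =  - 2^6 = - 64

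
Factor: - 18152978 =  - 2^1 * 107^1 * 84827^1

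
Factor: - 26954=-2^1 * 13477^1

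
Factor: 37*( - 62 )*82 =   -  188108   =  - 2^2*31^1*37^1*41^1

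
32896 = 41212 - 8316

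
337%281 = 56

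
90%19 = 14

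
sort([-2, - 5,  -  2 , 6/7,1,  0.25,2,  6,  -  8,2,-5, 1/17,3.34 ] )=[ - 8,-5,-5,-2, - 2,1/17,0.25,6/7,1,2,2,  3.34,6]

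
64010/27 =2370 + 20/27 = 2370.74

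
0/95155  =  0 = 0.00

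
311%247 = 64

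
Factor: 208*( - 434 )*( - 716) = 64634752 = 2^7*7^1*13^1*31^1*179^1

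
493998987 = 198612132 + 295386855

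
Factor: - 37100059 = - 79^1*251^1*1871^1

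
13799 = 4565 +9234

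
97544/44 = 2216 + 10/11 = 2216.91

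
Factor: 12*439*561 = 2^2*3^2*11^1*17^1 * 439^1=2955348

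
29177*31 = 904487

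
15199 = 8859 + 6340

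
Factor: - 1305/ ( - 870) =3/2  =  2^( - 1)*3^1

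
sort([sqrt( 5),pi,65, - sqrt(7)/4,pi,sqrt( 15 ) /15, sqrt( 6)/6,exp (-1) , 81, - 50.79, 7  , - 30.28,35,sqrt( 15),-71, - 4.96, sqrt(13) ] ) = [ - 71, - 50.79, - 30.28, - 4.96, - sqrt( 7 ) /4,sqrt( 15)/15 , exp(- 1), sqrt(6)/6, sqrt ( 5), pi,  pi, sqrt(13),sqrt( 15),7,  35, 65,81] 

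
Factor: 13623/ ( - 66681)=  - 3^(  -  1)*19^1*31^( - 1 ) = - 19/93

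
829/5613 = 829/5613 = 0.15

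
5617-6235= - 618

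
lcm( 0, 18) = 0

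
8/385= 8/385 = 0.02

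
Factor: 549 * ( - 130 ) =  - 71370  =  - 2^1*3^2*5^1*13^1*61^1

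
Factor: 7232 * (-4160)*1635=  - 2^12*3^1*5^2 * 13^1 * 109^1*113^1 = - 49189171200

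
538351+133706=672057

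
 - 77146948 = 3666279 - 80813227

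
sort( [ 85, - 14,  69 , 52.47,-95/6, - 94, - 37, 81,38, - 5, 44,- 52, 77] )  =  [ - 94,-52 , -37, - 95/6, - 14, - 5, 38,44, 52.47,69,77,81 , 85]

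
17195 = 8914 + 8281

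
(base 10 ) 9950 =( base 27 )DHE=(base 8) 23336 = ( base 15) 2E35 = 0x26DE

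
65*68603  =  4459195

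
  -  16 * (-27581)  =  441296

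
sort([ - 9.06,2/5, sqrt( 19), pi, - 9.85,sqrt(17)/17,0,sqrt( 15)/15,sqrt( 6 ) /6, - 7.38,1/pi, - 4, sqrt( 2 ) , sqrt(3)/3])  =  [ - 9.85, - 9.06, - 7.38,-4,0,sqrt( 17)/17,sqrt(15)/15,  1/pi,  2/5,  sqrt ( 6)/6,sqrt( 3) /3,sqrt(2),  pi, sqrt(19)] 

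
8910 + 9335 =18245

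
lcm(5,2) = 10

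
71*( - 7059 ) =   -  501189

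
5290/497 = 5290/497 = 10.64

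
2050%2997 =2050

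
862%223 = 193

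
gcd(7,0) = 7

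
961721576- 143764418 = 817957158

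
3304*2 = 6608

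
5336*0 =0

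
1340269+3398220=4738489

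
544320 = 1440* 378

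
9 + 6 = 15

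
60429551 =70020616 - 9591065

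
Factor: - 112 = - 2^4 * 7^1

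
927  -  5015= - 4088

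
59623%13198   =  6831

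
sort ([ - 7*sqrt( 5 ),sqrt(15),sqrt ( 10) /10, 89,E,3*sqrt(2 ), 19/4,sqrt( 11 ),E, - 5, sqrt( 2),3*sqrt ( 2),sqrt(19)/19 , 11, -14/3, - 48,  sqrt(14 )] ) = [-48, - 7 * sqrt(5), - 5, - 14/3, sqrt(19)/19,sqrt(10)/10, sqrt( 2), E, E,sqrt(11) , sqrt (14 ),sqrt(15)  ,  3 * sqrt( 2 ),3*sqrt( 2 ),19/4,11,89 ] 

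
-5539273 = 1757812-7297085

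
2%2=0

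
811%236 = 103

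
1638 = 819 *2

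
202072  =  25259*8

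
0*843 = 0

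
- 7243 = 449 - 7692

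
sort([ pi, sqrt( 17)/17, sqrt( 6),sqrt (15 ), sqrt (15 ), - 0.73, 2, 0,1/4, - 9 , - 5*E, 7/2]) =[  -  5*E, - 9, - 0.73, 0, sqrt (17)/17,  1/4, 2 , sqrt (6), pi, 7/2,sqrt( 15), sqrt(15) ]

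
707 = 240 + 467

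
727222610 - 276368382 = 450854228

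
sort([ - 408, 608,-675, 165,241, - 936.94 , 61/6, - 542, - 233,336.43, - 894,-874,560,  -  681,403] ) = [ - 936.94,  -  894, - 874, - 681, - 675,- 542,-408, - 233 , 61/6,165 , 241 , 336.43, 403, 560, 608 ] 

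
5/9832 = 5/9832  =  0.00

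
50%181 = 50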